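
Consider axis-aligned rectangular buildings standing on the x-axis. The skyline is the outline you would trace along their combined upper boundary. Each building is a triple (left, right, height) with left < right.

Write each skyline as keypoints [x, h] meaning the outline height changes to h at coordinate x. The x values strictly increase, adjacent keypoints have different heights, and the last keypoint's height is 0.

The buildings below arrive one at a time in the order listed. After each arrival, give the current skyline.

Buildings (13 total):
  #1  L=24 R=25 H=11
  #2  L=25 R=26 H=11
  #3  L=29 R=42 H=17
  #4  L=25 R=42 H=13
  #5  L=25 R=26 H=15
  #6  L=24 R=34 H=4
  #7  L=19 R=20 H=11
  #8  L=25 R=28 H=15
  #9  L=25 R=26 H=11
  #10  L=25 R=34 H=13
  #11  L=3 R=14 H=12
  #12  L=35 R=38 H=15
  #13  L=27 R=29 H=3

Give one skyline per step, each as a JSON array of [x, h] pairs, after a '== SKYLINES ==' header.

== SKYLINES ==
[[24,11],[25,0]]
[[24,11],[26,0]]
[[24,11],[26,0],[29,17],[42,0]]
[[24,11],[25,13],[29,17],[42,0]]
[[24,11],[25,15],[26,13],[29,17],[42,0]]
[[24,11],[25,15],[26,13],[29,17],[42,0]]
[[19,11],[20,0],[24,11],[25,15],[26,13],[29,17],[42,0]]
[[19,11],[20,0],[24,11],[25,15],[28,13],[29,17],[42,0]]
[[19,11],[20,0],[24,11],[25,15],[28,13],[29,17],[42,0]]
[[19,11],[20,0],[24,11],[25,15],[28,13],[29,17],[42,0]]
[[3,12],[14,0],[19,11],[20,0],[24,11],[25,15],[28,13],[29,17],[42,0]]
[[3,12],[14,0],[19,11],[20,0],[24,11],[25,15],[28,13],[29,17],[42,0]]
[[3,12],[14,0],[19,11],[20,0],[24,11],[25,15],[28,13],[29,17],[42,0]]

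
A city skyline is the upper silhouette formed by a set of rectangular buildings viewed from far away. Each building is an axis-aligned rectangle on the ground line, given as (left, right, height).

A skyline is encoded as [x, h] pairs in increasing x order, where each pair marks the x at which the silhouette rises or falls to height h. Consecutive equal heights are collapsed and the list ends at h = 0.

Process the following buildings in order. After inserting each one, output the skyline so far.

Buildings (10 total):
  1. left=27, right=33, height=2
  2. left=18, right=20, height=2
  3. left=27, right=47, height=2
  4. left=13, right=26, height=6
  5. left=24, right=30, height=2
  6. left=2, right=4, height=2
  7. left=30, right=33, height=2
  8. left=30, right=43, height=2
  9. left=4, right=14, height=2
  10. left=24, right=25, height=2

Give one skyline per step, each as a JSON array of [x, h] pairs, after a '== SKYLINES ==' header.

== SKYLINES ==
[[27,2],[33,0]]
[[18,2],[20,0],[27,2],[33,0]]
[[18,2],[20,0],[27,2],[47,0]]
[[13,6],[26,0],[27,2],[47,0]]
[[13,6],[26,2],[47,0]]
[[2,2],[4,0],[13,6],[26,2],[47,0]]
[[2,2],[4,0],[13,6],[26,2],[47,0]]
[[2,2],[4,0],[13,6],[26,2],[47,0]]
[[2,2],[13,6],[26,2],[47,0]]
[[2,2],[13,6],[26,2],[47,0]]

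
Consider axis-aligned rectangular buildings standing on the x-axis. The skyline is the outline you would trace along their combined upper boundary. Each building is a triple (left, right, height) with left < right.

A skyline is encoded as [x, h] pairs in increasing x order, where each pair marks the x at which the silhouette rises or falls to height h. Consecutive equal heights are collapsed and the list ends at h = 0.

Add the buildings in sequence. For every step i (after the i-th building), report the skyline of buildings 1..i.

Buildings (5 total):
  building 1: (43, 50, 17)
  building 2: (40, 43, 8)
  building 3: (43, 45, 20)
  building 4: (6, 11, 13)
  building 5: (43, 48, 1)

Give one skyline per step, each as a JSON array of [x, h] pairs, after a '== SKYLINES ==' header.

== SKYLINES ==
[[43,17],[50,0]]
[[40,8],[43,17],[50,0]]
[[40,8],[43,20],[45,17],[50,0]]
[[6,13],[11,0],[40,8],[43,20],[45,17],[50,0]]
[[6,13],[11,0],[40,8],[43,20],[45,17],[50,0]]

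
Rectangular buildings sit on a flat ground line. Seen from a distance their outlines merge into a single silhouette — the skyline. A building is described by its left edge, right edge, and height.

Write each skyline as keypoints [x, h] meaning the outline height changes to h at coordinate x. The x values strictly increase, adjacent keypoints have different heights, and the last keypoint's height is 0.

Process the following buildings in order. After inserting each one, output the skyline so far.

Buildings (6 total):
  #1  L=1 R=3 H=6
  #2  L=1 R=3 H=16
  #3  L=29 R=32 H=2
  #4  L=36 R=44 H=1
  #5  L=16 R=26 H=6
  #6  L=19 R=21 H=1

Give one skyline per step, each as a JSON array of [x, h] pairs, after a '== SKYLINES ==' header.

== SKYLINES ==
[[1,6],[3,0]]
[[1,16],[3,0]]
[[1,16],[3,0],[29,2],[32,0]]
[[1,16],[3,0],[29,2],[32,0],[36,1],[44,0]]
[[1,16],[3,0],[16,6],[26,0],[29,2],[32,0],[36,1],[44,0]]
[[1,16],[3,0],[16,6],[26,0],[29,2],[32,0],[36,1],[44,0]]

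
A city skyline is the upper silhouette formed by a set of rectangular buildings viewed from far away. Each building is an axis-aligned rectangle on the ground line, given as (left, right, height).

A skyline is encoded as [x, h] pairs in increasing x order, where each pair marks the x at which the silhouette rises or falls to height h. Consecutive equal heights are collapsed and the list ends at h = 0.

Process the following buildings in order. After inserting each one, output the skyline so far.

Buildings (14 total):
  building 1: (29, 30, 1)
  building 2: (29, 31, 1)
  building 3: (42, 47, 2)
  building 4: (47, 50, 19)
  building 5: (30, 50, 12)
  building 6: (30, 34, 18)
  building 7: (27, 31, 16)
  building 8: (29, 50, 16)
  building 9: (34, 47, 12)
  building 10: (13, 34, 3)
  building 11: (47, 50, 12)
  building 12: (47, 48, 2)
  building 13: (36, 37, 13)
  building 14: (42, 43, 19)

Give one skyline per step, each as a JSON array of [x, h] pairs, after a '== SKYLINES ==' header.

== SKYLINES ==
[[29,1],[30,0]]
[[29,1],[31,0]]
[[29,1],[31,0],[42,2],[47,0]]
[[29,1],[31,0],[42,2],[47,19],[50,0]]
[[29,1],[30,12],[47,19],[50,0]]
[[29,1],[30,18],[34,12],[47,19],[50,0]]
[[27,16],[30,18],[34,12],[47,19],[50,0]]
[[27,16],[30,18],[34,16],[47,19],[50,0]]
[[27,16],[30,18],[34,16],[47,19],[50,0]]
[[13,3],[27,16],[30,18],[34,16],[47,19],[50,0]]
[[13,3],[27,16],[30,18],[34,16],[47,19],[50,0]]
[[13,3],[27,16],[30,18],[34,16],[47,19],[50,0]]
[[13,3],[27,16],[30,18],[34,16],[47,19],[50,0]]
[[13,3],[27,16],[30,18],[34,16],[42,19],[43,16],[47,19],[50,0]]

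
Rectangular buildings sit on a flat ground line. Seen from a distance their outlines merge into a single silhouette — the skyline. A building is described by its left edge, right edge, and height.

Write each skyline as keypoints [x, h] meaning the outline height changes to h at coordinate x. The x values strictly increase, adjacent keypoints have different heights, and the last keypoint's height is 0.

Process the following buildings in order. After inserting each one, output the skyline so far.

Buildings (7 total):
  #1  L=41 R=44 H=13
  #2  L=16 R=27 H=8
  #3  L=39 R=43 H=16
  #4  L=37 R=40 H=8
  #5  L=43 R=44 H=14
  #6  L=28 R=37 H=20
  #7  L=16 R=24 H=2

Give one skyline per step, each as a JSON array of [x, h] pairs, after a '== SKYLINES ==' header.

== SKYLINES ==
[[41,13],[44,0]]
[[16,8],[27,0],[41,13],[44,0]]
[[16,8],[27,0],[39,16],[43,13],[44,0]]
[[16,8],[27,0],[37,8],[39,16],[43,13],[44,0]]
[[16,8],[27,0],[37,8],[39,16],[43,14],[44,0]]
[[16,8],[27,0],[28,20],[37,8],[39,16],[43,14],[44,0]]
[[16,8],[27,0],[28,20],[37,8],[39,16],[43,14],[44,0]]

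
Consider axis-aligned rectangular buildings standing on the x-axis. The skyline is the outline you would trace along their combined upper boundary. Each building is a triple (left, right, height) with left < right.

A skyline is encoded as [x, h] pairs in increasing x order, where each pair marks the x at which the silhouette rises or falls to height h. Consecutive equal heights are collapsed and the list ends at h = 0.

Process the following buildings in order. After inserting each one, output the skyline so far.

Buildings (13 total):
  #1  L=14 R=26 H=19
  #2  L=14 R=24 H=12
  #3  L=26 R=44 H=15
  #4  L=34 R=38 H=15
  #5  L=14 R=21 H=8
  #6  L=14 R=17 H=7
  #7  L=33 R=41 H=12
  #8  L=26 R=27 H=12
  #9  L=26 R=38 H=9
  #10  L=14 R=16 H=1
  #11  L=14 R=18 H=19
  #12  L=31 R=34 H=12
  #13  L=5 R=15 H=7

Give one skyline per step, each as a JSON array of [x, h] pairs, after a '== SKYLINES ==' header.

== SKYLINES ==
[[14,19],[26,0]]
[[14,19],[26,0]]
[[14,19],[26,15],[44,0]]
[[14,19],[26,15],[44,0]]
[[14,19],[26,15],[44,0]]
[[14,19],[26,15],[44,0]]
[[14,19],[26,15],[44,0]]
[[14,19],[26,15],[44,0]]
[[14,19],[26,15],[44,0]]
[[14,19],[26,15],[44,0]]
[[14,19],[26,15],[44,0]]
[[14,19],[26,15],[44,0]]
[[5,7],[14,19],[26,15],[44,0]]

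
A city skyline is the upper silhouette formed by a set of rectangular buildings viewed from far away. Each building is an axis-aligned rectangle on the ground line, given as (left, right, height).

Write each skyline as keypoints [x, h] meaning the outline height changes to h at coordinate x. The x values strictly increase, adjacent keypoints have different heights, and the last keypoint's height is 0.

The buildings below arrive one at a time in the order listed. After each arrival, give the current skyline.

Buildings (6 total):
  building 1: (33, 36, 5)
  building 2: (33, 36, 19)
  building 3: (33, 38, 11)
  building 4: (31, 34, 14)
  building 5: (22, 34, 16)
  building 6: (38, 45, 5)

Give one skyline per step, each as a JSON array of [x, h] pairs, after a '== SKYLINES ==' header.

== SKYLINES ==
[[33,5],[36,0]]
[[33,19],[36,0]]
[[33,19],[36,11],[38,0]]
[[31,14],[33,19],[36,11],[38,0]]
[[22,16],[33,19],[36,11],[38,0]]
[[22,16],[33,19],[36,11],[38,5],[45,0]]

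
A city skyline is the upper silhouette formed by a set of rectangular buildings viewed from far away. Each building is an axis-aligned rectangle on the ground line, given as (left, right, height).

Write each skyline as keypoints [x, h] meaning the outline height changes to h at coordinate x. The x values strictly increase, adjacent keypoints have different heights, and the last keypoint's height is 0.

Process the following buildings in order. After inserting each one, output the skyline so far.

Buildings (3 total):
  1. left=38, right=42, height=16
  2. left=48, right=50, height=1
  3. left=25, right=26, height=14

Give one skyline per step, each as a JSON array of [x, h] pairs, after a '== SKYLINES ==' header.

== SKYLINES ==
[[38,16],[42,0]]
[[38,16],[42,0],[48,1],[50,0]]
[[25,14],[26,0],[38,16],[42,0],[48,1],[50,0]]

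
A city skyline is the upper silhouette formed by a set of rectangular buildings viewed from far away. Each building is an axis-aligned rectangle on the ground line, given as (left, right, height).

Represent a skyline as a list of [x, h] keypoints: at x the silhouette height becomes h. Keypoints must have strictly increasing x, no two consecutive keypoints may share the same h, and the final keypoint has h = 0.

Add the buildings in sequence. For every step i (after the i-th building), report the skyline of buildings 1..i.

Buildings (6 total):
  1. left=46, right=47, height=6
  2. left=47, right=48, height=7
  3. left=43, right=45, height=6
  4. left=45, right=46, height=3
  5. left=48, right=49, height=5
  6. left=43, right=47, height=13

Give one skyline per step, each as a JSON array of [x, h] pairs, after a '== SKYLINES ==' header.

== SKYLINES ==
[[46,6],[47,0]]
[[46,6],[47,7],[48,0]]
[[43,6],[45,0],[46,6],[47,7],[48,0]]
[[43,6],[45,3],[46,6],[47,7],[48,0]]
[[43,6],[45,3],[46,6],[47,7],[48,5],[49,0]]
[[43,13],[47,7],[48,5],[49,0]]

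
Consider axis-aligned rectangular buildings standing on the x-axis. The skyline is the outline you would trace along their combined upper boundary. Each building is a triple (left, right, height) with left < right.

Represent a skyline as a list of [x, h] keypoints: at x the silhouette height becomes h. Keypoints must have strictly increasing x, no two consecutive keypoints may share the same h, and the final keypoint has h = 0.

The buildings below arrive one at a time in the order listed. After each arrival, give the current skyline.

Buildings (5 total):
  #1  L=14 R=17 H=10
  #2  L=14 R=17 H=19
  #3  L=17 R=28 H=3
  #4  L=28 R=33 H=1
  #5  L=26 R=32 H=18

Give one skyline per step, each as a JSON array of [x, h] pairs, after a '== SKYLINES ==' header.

== SKYLINES ==
[[14,10],[17,0]]
[[14,19],[17,0]]
[[14,19],[17,3],[28,0]]
[[14,19],[17,3],[28,1],[33,0]]
[[14,19],[17,3],[26,18],[32,1],[33,0]]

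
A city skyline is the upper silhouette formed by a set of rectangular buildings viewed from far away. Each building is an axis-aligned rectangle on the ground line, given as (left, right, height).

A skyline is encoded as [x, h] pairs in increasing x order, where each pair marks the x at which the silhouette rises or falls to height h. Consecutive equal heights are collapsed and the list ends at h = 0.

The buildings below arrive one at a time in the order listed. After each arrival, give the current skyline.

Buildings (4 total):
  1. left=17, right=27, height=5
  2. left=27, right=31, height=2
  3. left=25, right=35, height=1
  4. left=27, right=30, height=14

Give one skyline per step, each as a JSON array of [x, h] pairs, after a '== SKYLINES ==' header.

== SKYLINES ==
[[17,5],[27,0]]
[[17,5],[27,2],[31,0]]
[[17,5],[27,2],[31,1],[35,0]]
[[17,5],[27,14],[30,2],[31,1],[35,0]]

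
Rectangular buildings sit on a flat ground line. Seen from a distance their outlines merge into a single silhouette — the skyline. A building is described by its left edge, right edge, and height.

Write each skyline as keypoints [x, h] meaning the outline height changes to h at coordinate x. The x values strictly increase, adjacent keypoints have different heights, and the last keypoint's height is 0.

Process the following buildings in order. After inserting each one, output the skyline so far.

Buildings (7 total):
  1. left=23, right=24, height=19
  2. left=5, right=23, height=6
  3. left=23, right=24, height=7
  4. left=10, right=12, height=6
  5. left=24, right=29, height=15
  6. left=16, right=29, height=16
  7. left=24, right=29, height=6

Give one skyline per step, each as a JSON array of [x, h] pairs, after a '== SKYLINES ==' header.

== SKYLINES ==
[[23,19],[24,0]]
[[5,6],[23,19],[24,0]]
[[5,6],[23,19],[24,0]]
[[5,6],[23,19],[24,0]]
[[5,6],[23,19],[24,15],[29,0]]
[[5,6],[16,16],[23,19],[24,16],[29,0]]
[[5,6],[16,16],[23,19],[24,16],[29,0]]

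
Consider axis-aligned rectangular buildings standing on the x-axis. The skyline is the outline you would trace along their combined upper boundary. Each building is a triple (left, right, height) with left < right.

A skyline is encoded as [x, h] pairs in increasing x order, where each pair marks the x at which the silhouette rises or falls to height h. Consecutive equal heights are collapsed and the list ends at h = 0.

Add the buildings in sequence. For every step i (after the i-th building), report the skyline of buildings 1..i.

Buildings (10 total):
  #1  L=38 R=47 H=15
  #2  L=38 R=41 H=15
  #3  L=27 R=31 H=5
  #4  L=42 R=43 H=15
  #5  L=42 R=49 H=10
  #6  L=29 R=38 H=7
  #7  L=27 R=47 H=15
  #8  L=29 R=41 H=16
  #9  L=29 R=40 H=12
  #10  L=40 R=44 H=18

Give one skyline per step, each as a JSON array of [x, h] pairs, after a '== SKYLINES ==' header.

== SKYLINES ==
[[38,15],[47,0]]
[[38,15],[47,0]]
[[27,5],[31,0],[38,15],[47,0]]
[[27,5],[31,0],[38,15],[47,0]]
[[27,5],[31,0],[38,15],[47,10],[49,0]]
[[27,5],[29,7],[38,15],[47,10],[49,0]]
[[27,15],[47,10],[49,0]]
[[27,15],[29,16],[41,15],[47,10],[49,0]]
[[27,15],[29,16],[41,15],[47,10],[49,0]]
[[27,15],[29,16],[40,18],[44,15],[47,10],[49,0]]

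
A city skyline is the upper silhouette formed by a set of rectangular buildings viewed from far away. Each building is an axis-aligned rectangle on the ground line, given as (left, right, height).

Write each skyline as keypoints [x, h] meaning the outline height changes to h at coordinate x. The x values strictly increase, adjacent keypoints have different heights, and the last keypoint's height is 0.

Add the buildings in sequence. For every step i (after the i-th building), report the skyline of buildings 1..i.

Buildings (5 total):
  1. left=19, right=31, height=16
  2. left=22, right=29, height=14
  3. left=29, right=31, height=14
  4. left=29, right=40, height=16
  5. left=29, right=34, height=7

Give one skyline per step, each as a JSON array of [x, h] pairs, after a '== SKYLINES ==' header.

== SKYLINES ==
[[19,16],[31,0]]
[[19,16],[31,0]]
[[19,16],[31,0]]
[[19,16],[40,0]]
[[19,16],[40,0]]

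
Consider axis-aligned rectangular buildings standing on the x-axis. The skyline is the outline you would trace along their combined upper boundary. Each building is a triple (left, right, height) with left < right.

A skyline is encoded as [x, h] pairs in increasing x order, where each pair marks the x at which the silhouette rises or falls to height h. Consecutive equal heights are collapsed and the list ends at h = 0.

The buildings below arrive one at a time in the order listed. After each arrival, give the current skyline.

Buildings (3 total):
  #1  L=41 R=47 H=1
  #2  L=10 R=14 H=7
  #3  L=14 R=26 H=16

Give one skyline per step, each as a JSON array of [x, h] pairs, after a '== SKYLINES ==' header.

== SKYLINES ==
[[41,1],[47,0]]
[[10,7],[14,0],[41,1],[47,0]]
[[10,7],[14,16],[26,0],[41,1],[47,0]]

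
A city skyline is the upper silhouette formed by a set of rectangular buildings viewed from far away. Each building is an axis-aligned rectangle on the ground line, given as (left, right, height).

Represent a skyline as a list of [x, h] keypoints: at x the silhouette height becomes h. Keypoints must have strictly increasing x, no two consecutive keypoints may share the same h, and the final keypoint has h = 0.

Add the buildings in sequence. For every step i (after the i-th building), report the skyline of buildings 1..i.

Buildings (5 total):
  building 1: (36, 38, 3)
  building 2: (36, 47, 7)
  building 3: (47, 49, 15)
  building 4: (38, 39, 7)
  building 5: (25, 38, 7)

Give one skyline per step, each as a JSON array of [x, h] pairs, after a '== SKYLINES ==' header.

== SKYLINES ==
[[36,3],[38,0]]
[[36,7],[47,0]]
[[36,7],[47,15],[49,0]]
[[36,7],[47,15],[49,0]]
[[25,7],[47,15],[49,0]]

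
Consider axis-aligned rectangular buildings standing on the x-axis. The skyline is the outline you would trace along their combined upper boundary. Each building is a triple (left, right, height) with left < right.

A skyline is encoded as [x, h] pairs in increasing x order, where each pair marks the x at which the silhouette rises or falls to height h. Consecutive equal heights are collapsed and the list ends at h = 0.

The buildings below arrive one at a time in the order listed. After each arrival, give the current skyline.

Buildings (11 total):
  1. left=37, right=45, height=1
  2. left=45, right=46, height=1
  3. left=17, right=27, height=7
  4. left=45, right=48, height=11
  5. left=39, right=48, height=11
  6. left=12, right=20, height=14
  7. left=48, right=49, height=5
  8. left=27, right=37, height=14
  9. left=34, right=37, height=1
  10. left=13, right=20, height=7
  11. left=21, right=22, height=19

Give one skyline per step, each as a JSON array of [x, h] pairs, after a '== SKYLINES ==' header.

== SKYLINES ==
[[37,1],[45,0]]
[[37,1],[46,0]]
[[17,7],[27,0],[37,1],[46,0]]
[[17,7],[27,0],[37,1],[45,11],[48,0]]
[[17,7],[27,0],[37,1],[39,11],[48,0]]
[[12,14],[20,7],[27,0],[37,1],[39,11],[48,0]]
[[12,14],[20,7],[27,0],[37,1],[39,11],[48,5],[49,0]]
[[12,14],[20,7],[27,14],[37,1],[39,11],[48,5],[49,0]]
[[12,14],[20,7],[27,14],[37,1],[39,11],[48,5],[49,0]]
[[12,14],[20,7],[27,14],[37,1],[39,11],[48,5],[49,0]]
[[12,14],[20,7],[21,19],[22,7],[27,14],[37,1],[39,11],[48,5],[49,0]]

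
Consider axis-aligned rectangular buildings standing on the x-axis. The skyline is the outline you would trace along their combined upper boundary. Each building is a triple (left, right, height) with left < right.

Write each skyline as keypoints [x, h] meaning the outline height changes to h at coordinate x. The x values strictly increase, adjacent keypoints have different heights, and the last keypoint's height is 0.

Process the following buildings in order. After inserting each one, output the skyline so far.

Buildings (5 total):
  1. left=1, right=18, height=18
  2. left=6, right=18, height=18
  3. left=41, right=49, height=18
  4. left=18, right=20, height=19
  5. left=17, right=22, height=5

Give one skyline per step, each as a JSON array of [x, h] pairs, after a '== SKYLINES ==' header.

== SKYLINES ==
[[1,18],[18,0]]
[[1,18],[18,0]]
[[1,18],[18,0],[41,18],[49,0]]
[[1,18],[18,19],[20,0],[41,18],[49,0]]
[[1,18],[18,19],[20,5],[22,0],[41,18],[49,0]]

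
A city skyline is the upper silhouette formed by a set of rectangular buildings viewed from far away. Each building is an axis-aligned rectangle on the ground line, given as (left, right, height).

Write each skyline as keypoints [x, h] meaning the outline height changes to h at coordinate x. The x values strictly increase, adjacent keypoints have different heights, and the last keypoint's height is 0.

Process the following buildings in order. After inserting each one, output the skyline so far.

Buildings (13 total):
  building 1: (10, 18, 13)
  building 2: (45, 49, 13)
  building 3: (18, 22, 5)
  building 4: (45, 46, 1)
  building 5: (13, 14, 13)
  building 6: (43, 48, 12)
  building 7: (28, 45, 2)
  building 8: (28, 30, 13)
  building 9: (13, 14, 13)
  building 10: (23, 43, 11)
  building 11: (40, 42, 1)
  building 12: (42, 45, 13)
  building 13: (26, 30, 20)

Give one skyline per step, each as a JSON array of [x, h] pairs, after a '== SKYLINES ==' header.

== SKYLINES ==
[[10,13],[18,0]]
[[10,13],[18,0],[45,13],[49,0]]
[[10,13],[18,5],[22,0],[45,13],[49,0]]
[[10,13],[18,5],[22,0],[45,13],[49,0]]
[[10,13],[18,5],[22,0],[45,13],[49,0]]
[[10,13],[18,5],[22,0],[43,12],[45,13],[49,0]]
[[10,13],[18,5],[22,0],[28,2],[43,12],[45,13],[49,0]]
[[10,13],[18,5],[22,0],[28,13],[30,2],[43,12],[45,13],[49,0]]
[[10,13],[18,5],[22,0],[28,13],[30,2],[43,12],[45,13],[49,0]]
[[10,13],[18,5],[22,0],[23,11],[28,13],[30,11],[43,12],[45,13],[49,0]]
[[10,13],[18,5],[22,0],[23,11],[28,13],[30,11],[43,12],[45,13],[49,0]]
[[10,13],[18,5],[22,0],[23,11],[28,13],[30,11],[42,13],[49,0]]
[[10,13],[18,5],[22,0],[23,11],[26,20],[30,11],[42,13],[49,0]]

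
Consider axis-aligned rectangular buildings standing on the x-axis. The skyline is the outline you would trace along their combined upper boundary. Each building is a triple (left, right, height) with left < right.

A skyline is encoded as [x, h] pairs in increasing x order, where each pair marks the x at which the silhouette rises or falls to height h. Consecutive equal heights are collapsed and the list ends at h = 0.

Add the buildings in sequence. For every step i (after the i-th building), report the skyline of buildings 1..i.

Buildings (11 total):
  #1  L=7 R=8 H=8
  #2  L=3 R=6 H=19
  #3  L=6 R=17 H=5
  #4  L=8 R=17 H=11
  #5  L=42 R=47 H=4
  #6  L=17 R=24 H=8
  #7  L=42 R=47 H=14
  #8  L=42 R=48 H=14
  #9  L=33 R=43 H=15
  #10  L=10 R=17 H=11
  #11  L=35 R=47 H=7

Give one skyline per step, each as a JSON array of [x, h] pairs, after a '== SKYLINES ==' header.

== SKYLINES ==
[[7,8],[8,0]]
[[3,19],[6,0],[7,8],[8,0]]
[[3,19],[6,5],[7,8],[8,5],[17,0]]
[[3,19],[6,5],[7,8],[8,11],[17,0]]
[[3,19],[6,5],[7,8],[8,11],[17,0],[42,4],[47,0]]
[[3,19],[6,5],[7,8],[8,11],[17,8],[24,0],[42,4],[47,0]]
[[3,19],[6,5],[7,8],[8,11],[17,8],[24,0],[42,14],[47,0]]
[[3,19],[6,5],[7,8],[8,11],[17,8],[24,0],[42,14],[48,0]]
[[3,19],[6,5],[7,8],[8,11],[17,8],[24,0],[33,15],[43,14],[48,0]]
[[3,19],[6,5],[7,8],[8,11],[17,8],[24,0],[33,15],[43,14],[48,0]]
[[3,19],[6,5],[7,8],[8,11],[17,8],[24,0],[33,15],[43,14],[48,0]]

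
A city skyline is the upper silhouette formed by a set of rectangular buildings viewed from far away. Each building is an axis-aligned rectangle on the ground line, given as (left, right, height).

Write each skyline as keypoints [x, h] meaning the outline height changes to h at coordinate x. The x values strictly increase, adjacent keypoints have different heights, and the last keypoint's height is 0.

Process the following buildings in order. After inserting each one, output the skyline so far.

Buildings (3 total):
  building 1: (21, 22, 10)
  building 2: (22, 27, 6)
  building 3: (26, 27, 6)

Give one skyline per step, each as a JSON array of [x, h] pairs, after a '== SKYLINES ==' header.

== SKYLINES ==
[[21,10],[22,0]]
[[21,10],[22,6],[27,0]]
[[21,10],[22,6],[27,0]]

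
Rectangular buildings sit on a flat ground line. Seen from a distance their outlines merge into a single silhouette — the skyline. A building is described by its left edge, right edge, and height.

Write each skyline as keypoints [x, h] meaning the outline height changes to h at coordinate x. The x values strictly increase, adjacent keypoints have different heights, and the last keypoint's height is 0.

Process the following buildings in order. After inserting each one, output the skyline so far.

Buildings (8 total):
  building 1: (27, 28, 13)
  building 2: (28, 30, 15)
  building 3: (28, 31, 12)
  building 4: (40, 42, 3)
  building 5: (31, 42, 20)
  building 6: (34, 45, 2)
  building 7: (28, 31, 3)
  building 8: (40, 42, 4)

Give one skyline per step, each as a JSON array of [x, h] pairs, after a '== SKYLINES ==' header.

== SKYLINES ==
[[27,13],[28,0]]
[[27,13],[28,15],[30,0]]
[[27,13],[28,15],[30,12],[31,0]]
[[27,13],[28,15],[30,12],[31,0],[40,3],[42,0]]
[[27,13],[28,15],[30,12],[31,20],[42,0]]
[[27,13],[28,15],[30,12],[31,20],[42,2],[45,0]]
[[27,13],[28,15],[30,12],[31,20],[42,2],[45,0]]
[[27,13],[28,15],[30,12],[31,20],[42,2],[45,0]]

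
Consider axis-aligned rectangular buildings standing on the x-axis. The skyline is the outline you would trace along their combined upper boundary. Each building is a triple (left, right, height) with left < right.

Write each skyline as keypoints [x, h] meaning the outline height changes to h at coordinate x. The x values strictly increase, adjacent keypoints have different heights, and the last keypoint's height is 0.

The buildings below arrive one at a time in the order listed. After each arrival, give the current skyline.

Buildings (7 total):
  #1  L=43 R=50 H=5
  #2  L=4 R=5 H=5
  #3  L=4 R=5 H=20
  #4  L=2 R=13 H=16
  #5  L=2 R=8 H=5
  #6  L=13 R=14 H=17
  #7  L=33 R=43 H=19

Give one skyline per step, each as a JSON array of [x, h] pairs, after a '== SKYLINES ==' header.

== SKYLINES ==
[[43,5],[50,0]]
[[4,5],[5,0],[43,5],[50,0]]
[[4,20],[5,0],[43,5],[50,0]]
[[2,16],[4,20],[5,16],[13,0],[43,5],[50,0]]
[[2,16],[4,20],[5,16],[13,0],[43,5],[50,0]]
[[2,16],[4,20],[5,16],[13,17],[14,0],[43,5],[50,0]]
[[2,16],[4,20],[5,16],[13,17],[14,0],[33,19],[43,5],[50,0]]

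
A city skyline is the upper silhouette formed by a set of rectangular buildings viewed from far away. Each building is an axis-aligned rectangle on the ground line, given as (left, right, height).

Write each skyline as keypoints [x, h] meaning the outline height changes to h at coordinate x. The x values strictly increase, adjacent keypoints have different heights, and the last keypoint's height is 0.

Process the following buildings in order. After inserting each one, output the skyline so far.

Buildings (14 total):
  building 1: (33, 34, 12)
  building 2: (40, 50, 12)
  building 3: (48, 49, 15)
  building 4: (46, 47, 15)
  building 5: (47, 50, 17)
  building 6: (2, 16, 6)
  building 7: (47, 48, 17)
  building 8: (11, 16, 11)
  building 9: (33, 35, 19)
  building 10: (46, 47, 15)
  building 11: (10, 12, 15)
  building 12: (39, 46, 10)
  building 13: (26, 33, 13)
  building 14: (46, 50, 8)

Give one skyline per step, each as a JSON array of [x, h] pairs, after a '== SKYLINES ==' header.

== SKYLINES ==
[[33,12],[34,0]]
[[33,12],[34,0],[40,12],[50,0]]
[[33,12],[34,0],[40,12],[48,15],[49,12],[50,0]]
[[33,12],[34,0],[40,12],[46,15],[47,12],[48,15],[49,12],[50,0]]
[[33,12],[34,0],[40,12],[46,15],[47,17],[50,0]]
[[2,6],[16,0],[33,12],[34,0],[40,12],[46,15],[47,17],[50,0]]
[[2,6],[16,0],[33,12],[34,0],[40,12],[46,15],[47,17],[50,0]]
[[2,6],[11,11],[16,0],[33,12],[34,0],[40,12],[46,15],[47,17],[50,0]]
[[2,6],[11,11],[16,0],[33,19],[35,0],[40,12],[46,15],[47,17],[50,0]]
[[2,6],[11,11],[16,0],[33,19],[35,0],[40,12],[46,15],[47,17],[50,0]]
[[2,6],[10,15],[12,11],[16,0],[33,19],[35,0],[40,12],[46,15],[47,17],[50,0]]
[[2,6],[10,15],[12,11],[16,0],[33,19],[35,0],[39,10],[40,12],[46,15],[47,17],[50,0]]
[[2,6],[10,15],[12,11],[16,0],[26,13],[33,19],[35,0],[39,10],[40,12],[46,15],[47,17],[50,0]]
[[2,6],[10,15],[12,11],[16,0],[26,13],[33,19],[35,0],[39,10],[40,12],[46,15],[47,17],[50,0]]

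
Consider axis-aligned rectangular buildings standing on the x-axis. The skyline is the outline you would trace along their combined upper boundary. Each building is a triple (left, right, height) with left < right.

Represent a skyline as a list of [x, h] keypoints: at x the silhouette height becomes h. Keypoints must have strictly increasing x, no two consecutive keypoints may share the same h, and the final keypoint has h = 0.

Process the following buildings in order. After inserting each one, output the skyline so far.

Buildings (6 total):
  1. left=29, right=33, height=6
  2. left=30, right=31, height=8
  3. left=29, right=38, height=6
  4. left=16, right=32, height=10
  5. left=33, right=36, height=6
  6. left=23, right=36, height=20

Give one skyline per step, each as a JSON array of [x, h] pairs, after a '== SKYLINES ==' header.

== SKYLINES ==
[[29,6],[33,0]]
[[29,6],[30,8],[31,6],[33,0]]
[[29,6],[30,8],[31,6],[38,0]]
[[16,10],[32,6],[38,0]]
[[16,10],[32,6],[38,0]]
[[16,10],[23,20],[36,6],[38,0]]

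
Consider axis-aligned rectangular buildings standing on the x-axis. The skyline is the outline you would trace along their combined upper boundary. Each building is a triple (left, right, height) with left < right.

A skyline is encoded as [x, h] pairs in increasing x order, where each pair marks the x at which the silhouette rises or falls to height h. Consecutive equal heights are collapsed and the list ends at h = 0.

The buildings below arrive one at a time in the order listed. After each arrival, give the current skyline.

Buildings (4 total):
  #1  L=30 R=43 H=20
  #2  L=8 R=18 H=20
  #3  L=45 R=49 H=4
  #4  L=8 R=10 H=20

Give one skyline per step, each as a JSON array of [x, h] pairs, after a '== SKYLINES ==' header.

== SKYLINES ==
[[30,20],[43,0]]
[[8,20],[18,0],[30,20],[43,0]]
[[8,20],[18,0],[30,20],[43,0],[45,4],[49,0]]
[[8,20],[18,0],[30,20],[43,0],[45,4],[49,0]]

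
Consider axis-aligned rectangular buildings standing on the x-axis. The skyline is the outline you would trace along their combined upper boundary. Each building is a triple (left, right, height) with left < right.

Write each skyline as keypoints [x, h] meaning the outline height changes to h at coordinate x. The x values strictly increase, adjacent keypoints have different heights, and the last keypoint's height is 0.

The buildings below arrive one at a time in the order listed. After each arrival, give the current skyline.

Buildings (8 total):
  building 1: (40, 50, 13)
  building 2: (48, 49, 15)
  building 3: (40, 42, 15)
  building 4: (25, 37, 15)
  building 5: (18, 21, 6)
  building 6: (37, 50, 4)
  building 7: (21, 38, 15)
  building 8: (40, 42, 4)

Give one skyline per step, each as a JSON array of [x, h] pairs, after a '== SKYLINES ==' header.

== SKYLINES ==
[[40,13],[50,0]]
[[40,13],[48,15],[49,13],[50,0]]
[[40,15],[42,13],[48,15],[49,13],[50,0]]
[[25,15],[37,0],[40,15],[42,13],[48,15],[49,13],[50,0]]
[[18,6],[21,0],[25,15],[37,0],[40,15],[42,13],[48,15],[49,13],[50,0]]
[[18,6],[21,0],[25,15],[37,4],[40,15],[42,13],[48,15],[49,13],[50,0]]
[[18,6],[21,15],[38,4],[40,15],[42,13],[48,15],[49,13],[50,0]]
[[18,6],[21,15],[38,4],[40,15],[42,13],[48,15],[49,13],[50,0]]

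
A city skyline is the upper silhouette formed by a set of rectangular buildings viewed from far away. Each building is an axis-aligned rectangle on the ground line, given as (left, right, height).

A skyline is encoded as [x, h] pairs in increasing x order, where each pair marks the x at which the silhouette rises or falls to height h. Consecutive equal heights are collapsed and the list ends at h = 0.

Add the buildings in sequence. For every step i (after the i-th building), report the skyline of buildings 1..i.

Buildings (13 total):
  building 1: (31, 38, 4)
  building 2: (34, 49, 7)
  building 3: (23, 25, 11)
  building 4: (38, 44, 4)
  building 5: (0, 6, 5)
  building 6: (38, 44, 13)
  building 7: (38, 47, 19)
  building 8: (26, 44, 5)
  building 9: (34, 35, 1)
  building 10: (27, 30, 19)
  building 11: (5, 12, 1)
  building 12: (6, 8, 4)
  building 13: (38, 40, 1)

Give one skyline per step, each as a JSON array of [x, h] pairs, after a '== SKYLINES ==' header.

== SKYLINES ==
[[31,4],[38,0]]
[[31,4],[34,7],[49,0]]
[[23,11],[25,0],[31,4],[34,7],[49,0]]
[[23,11],[25,0],[31,4],[34,7],[49,0]]
[[0,5],[6,0],[23,11],[25,0],[31,4],[34,7],[49,0]]
[[0,5],[6,0],[23,11],[25,0],[31,4],[34,7],[38,13],[44,7],[49,0]]
[[0,5],[6,0],[23,11],[25,0],[31,4],[34,7],[38,19],[47,7],[49,0]]
[[0,5],[6,0],[23,11],[25,0],[26,5],[34,7],[38,19],[47,7],[49,0]]
[[0,5],[6,0],[23,11],[25,0],[26,5],[34,7],[38,19],[47,7],[49,0]]
[[0,5],[6,0],[23,11],[25,0],[26,5],[27,19],[30,5],[34,7],[38,19],[47,7],[49,0]]
[[0,5],[6,1],[12,0],[23,11],[25,0],[26,5],[27,19],[30,5],[34,7],[38,19],[47,7],[49,0]]
[[0,5],[6,4],[8,1],[12,0],[23,11],[25,0],[26,5],[27,19],[30,5],[34,7],[38,19],[47,7],[49,0]]
[[0,5],[6,4],[8,1],[12,0],[23,11],[25,0],[26,5],[27,19],[30,5],[34,7],[38,19],[47,7],[49,0]]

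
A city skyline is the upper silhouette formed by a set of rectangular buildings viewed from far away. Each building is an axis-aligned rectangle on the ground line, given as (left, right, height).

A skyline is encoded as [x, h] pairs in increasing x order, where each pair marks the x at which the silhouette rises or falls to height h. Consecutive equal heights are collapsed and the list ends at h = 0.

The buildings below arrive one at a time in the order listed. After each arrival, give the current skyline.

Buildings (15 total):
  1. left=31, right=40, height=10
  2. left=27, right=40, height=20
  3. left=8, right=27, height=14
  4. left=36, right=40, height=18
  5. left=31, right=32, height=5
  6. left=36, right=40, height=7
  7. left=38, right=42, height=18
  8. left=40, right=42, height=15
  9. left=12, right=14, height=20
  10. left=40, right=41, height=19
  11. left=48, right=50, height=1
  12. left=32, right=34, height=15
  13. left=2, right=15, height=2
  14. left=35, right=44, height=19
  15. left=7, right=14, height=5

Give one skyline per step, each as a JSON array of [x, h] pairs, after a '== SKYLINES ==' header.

== SKYLINES ==
[[31,10],[40,0]]
[[27,20],[40,0]]
[[8,14],[27,20],[40,0]]
[[8,14],[27,20],[40,0]]
[[8,14],[27,20],[40,0]]
[[8,14],[27,20],[40,0]]
[[8,14],[27,20],[40,18],[42,0]]
[[8,14],[27,20],[40,18],[42,0]]
[[8,14],[12,20],[14,14],[27,20],[40,18],[42,0]]
[[8,14],[12,20],[14,14],[27,20],[40,19],[41,18],[42,0]]
[[8,14],[12,20],[14,14],[27,20],[40,19],[41,18],[42,0],[48,1],[50,0]]
[[8,14],[12,20],[14,14],[27,20],[40,19],[41,18],[42,0],[48,1],[50,0]]
[[2,2],[8,14],[12,20],[14,14],[27,20],[40,19],[41,18],[42,0],[48,1],[50,0]]
[[2,2],[8,14],[12,20],[14,14],[27,20],[40,19],[44,0],[48,1],[50,0]]
[[2,2],[7,5],[8,14],[12,20],[14,14],[27,20],[40,19],[44,0],[48,1],[50,0]]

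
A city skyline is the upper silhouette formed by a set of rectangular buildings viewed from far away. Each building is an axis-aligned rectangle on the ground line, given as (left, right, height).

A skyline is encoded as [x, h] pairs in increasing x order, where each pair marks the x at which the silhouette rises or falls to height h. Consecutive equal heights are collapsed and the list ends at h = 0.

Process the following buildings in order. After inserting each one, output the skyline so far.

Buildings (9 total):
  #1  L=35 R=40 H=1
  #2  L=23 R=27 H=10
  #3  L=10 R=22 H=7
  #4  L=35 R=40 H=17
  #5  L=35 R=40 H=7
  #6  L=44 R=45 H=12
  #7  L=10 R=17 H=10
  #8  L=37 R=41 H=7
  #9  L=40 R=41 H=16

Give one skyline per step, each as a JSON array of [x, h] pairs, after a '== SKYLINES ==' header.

== SKYLINES ==
[[35,1],[40,0]]
[[23,10],[27,0],[35,1],[40,0]]
[[10,7],[22,0],[23,10],[27,0],[35,1],[40,0]]
[[10,7],[22,0],[23,10],[27,0],[35,17],[40,0]]
[[10,7],[22,0],[23,10],[27,0],[35,17],[40,0]]
[[10,7],[22,0],[23,10],[27,0],[35,17],[40,0],[44,12],[45,0]]
[[10,10],[17,7],[22,0],[23,10],[27,0],[35,17],[40,0],[44,12],[45,0]]
[[10,10],[17,7],[22,0],[23,10],[27,0],[35,17],[40,7],[41,0],[44,12],[45,0]]
[[10,10],[17,7],[22,0],[23,10],[27,0],[35,17],[40,16],[41,0],[44,12],[45,0]]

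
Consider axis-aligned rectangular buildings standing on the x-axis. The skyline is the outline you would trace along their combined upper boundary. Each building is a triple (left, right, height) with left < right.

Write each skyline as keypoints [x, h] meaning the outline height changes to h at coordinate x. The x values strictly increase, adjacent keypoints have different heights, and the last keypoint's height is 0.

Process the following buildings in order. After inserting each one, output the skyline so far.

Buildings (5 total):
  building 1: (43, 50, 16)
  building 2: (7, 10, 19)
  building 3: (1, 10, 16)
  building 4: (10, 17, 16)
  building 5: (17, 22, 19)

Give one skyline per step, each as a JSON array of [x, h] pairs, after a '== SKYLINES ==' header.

== SKYLINES ==
[[43,16],[50,0]]
[[7,19],[10,0],[43,16],[50,0]]
[[1,16],[7,19],[10,0],[43,16],[50,0]]
[[1,16],[7,19],[10,16],[17,0],[43,16],[50,0]]
[[1,16],[7,19],[10,16],[17,19],[22,0],[43,16],[50,0]]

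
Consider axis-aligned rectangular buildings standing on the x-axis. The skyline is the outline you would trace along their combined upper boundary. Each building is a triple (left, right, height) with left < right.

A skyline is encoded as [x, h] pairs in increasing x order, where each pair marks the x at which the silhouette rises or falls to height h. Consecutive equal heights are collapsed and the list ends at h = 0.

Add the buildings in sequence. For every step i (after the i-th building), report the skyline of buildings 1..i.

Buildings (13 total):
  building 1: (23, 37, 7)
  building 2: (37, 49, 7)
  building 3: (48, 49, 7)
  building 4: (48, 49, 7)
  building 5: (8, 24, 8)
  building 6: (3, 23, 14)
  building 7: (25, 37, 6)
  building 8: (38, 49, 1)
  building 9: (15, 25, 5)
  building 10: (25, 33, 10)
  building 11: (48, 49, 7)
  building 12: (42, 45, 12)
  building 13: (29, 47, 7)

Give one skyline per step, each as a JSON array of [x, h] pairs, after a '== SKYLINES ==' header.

== SKYLINES ==
[[23,7],[37,0]]
[[23,7],[49,0]]
[[23,7],[49,0]]
[[23,7],[49,0]]
[[8,8],[24,7],[49,0]]
[[3,14],[23,8],[24,7],[49,0]]
[[3,14],[23,8],[24,7],[49,0]]
[[3,14],[23,8],[24,7],[49,0]]
[[3,14],[23,8],[24,7],[49,0]]
[[3,14],[23,8],[24,7],[25,10],[33,7],[49,0]]
[[3,14],[23,8],[24,7],[25,10],[33,7],[49,0]]
[[3,14],[23,8],[24,7],[25,10],[33,7],[42,12],[45,7],[49,0]]
[[3,14],[23,8],[24,7],[25,10],[33,7],[42,12],[45,7],[49,0]]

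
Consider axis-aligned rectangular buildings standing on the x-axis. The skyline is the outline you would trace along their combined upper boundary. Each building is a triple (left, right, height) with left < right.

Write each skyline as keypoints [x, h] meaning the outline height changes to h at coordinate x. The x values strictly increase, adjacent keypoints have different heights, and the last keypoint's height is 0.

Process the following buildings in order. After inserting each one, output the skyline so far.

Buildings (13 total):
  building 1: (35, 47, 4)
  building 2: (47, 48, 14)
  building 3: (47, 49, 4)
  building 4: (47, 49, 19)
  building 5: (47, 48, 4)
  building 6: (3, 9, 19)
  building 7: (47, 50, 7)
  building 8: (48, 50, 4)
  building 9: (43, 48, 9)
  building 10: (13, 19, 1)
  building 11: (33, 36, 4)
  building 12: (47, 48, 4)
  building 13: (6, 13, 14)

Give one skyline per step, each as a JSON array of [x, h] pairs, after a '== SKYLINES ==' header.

== SKYLINES ==
[[35,4],[47,0]]
[[35,4],[47,14],[48,0]]
[[35,4],[47,14],[48,4],[49,0]]
[[35,4],[47,19],[49,0]]
[[35,4],[47,19],[49,0]]
[[3,19],[9,0],[35,4],[47,19],[49,0]]
[[3,19],[9,0],[35,4],[47,19],[49,7],[50,0]]
[[3,19],[9,0],[35,4],[47,19],[49,7],[50,0]]
[[3,19],[9,0],[35,4],[43,9],[47,19],[49,7],[50,0]]
[[3,19],[9,0],[13,1],[19,0],[35,4],[43,9],[47,19],[49,7],[50,0]]
[[3,19],[9,0],[13,1],[19,0],[33,4],[43,9],[47,19],[49,7],[50,0]]
[[3,19],[9,0],[13,1],[19,0],[33,4],[43,9],[47,19],[49,7],[50,0]]
[[3,19],[9,14],[13,1],[19,0],[33,4],[43,9],[47,19],[49,7],[50,0]]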